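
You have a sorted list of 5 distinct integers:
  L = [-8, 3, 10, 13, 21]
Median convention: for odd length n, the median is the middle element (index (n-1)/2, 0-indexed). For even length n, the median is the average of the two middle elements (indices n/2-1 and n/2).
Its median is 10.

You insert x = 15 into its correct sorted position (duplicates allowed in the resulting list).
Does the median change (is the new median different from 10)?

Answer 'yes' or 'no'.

Old median = 10
Insert x = 15
New median = 23/2
Changed? yes

Answer: yes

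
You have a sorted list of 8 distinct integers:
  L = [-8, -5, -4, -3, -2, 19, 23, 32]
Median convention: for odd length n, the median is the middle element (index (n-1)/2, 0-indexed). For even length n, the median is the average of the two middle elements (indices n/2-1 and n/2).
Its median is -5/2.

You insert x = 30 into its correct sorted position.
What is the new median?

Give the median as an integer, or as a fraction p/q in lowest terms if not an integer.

Answer: -2

Derivation:
Old list (sorted, length 8): [-8, -5, -4, -3, -2, 19, 23, 32]
Old median = -5/2
Insert x = 30
Old length even (8). Middle pair: indices 3,4 = -3,-2.
New length odd (9). New median = single middle element.
x = 30: 7 elements are < x, 1 elements are > x.
New sorted list: [-8, -5, -4, -3, -2, 19, 23, 30, 32]
New median = -2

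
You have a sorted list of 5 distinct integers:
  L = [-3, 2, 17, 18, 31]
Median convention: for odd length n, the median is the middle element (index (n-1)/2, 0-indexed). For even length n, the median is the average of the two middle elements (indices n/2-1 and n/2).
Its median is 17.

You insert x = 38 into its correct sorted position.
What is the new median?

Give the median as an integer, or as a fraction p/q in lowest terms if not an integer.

Answer: 35/2

Derivation:
Old list (sorted, length 5): [-3, 2, 17, 18, 31]
Old median = 17
Insert x = 38
Old length odd (5). Middle was index 2 = 17.
New length even (6). New median = avg of two middle elements.
x = 38: 5 elements are < x, 0 elements are > x.
New sorted list: [-3, 2, 17, 18, 31, 38]
New median = 35/2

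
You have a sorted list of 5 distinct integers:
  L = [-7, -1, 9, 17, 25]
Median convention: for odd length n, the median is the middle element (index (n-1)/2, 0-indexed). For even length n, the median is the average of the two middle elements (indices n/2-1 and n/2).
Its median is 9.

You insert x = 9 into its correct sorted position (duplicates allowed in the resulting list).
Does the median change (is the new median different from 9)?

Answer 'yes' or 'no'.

Old median = 9
Insert x = 9
New median = 9
Changed? no

Answer: no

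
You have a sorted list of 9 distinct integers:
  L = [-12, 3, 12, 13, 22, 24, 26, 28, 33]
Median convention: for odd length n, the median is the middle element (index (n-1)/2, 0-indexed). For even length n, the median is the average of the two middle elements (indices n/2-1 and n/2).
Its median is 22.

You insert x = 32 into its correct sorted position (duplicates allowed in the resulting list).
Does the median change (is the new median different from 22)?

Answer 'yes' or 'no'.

Answer: yes

Derivation:
Old median = 22
Insert x = 32
New median = 23
Changed? yes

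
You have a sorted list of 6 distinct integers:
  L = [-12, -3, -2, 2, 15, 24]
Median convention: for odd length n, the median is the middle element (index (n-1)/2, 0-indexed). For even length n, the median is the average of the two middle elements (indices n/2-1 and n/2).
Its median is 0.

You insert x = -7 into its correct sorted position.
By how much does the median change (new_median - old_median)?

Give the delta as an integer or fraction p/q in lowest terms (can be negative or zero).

Old median = 0
After inserting x = -7: new sorted = [-12, -7, -3, -2, 2, 15, 24]
New median = -2
Delta = -2 - 0 = -2

Answer: -2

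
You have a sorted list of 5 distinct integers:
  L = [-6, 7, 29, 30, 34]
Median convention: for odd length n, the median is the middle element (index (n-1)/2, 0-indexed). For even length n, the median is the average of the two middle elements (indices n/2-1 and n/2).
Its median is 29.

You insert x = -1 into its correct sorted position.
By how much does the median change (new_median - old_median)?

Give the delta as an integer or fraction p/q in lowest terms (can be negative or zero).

Answer: -11

Derivation:
Old median = 29
After inserting x = -1: new sorted = [-6, -1, 7, 29, 30, 34]
New median = 18
Delta = 18 - 29 = -11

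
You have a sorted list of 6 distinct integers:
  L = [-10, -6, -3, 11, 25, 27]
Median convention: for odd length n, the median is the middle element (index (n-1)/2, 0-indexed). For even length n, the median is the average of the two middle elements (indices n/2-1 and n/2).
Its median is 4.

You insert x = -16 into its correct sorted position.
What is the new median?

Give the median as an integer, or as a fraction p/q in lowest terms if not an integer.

Old list (sorted, length 6): [-10, -6, -3, 11, 25, 27]
Old median = 4
Insert x = -16
Old length even (6). Middle pair: indices 2,3 = -3,11.
New length odd (7). New median = single middle element.
x = -16: 0 elements are < x, 6 elements are > x.
New sorted list: [-16, -10, -6, -3, 11, 25, 27]
New median = -3

Answer: -3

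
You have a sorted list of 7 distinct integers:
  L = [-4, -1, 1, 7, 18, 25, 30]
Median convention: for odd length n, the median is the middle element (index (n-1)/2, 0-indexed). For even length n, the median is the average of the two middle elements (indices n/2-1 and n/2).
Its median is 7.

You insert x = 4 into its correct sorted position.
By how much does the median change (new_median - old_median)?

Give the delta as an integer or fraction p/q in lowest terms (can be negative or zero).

Answer: -3/2

Derivation:
Old median = 7
After inserting x = 4: new sorted = [-4, -1, 1, 4, 7, 18, 25, 30]
New median = 11/2
Delta = 11/2 - 7 = -3/2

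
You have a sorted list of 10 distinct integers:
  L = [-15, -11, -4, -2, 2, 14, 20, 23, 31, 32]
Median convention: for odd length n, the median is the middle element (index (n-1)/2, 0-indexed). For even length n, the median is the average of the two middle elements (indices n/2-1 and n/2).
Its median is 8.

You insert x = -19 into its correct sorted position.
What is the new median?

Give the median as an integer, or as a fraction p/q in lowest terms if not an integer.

Answer: 2

Derivation:
Old list (sorted, length 10): [-15, -11, -4, -2, 2, 14, 20, 23, 31, 32]
Old median = 8
Insert x = -19
Old length even (10). Middle pair: indices 4,5 = 2,14.
New length odd (11). New median = single middle element.
x = -19: 0 elements are < x, 10 elements are > x.
New sorted list: [-19, -15, -11, -4, -2, 2, 14, 20, 23, 31, 32]
New median = 2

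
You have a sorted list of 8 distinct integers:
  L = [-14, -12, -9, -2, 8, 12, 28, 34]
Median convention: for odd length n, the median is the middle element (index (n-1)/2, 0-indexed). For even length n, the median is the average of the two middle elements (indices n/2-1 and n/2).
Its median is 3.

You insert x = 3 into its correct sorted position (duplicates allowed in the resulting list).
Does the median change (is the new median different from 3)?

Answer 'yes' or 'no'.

Old median = 3
Insert x = 3
New median = 3
Changed? no

Answer: no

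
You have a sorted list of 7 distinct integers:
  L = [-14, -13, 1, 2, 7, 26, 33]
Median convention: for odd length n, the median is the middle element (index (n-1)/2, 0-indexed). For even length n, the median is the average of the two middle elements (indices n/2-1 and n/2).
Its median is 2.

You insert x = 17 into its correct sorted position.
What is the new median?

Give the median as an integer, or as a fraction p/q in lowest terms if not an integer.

Old list (sorted, length 7): [-14, -13, 1, 2, 7, 26, 33]
Old median = 2
Insert x = 17
Old length odd (7). Middle was index 3 = 2.
New length even (8). New median = avg of two middle elements.
x = 17: 5 elements are < x, 2 elements are > x.
New sorted list: [-14, -13, 1, 2, 7, 17, 26, 33]
New median = 9/2

Answer: 9/2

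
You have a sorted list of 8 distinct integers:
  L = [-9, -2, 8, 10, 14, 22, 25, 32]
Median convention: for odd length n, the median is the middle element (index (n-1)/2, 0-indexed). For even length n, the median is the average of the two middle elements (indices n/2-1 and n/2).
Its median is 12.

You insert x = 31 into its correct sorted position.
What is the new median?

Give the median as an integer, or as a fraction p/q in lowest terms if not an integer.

Answer: 14

Derivation:
Old list (sorted, length 8): [-9, -2, 8, 10, 14, 22, 25, 32]
Old median = 12
Insert x = 31
Old length even (8). Middle pair: indices 3,4 = 10,14.
New length odd (9). New median = single middle element.
x = 31: 7 elements are < x, 1 elements are > x.
New sorted list: [-9, -2, 8, 10, 14, 22, 25, 31, 32]
New median = 14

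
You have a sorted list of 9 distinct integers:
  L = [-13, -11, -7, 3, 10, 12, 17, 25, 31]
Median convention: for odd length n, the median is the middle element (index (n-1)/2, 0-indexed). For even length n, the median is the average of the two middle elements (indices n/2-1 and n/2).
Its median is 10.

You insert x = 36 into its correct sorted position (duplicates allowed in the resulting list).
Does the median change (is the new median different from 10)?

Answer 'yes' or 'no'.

Old median = 10
Insert x = 36
New median = 11
Changed? yes

Answer: yes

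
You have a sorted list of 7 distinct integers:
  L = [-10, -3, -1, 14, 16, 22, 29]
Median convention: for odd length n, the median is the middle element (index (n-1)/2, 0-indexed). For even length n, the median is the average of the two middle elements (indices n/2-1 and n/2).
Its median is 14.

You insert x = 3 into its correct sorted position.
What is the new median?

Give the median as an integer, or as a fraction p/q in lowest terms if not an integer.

Answer: 17/2

Derivation:
Old list (sorted, length 7): [-10, -3, -1, 14, 16, 22, 29]
Old median = 14
Insert x = 3
Old length odd (7). Middle was index 3 = 14.
New length even (8). New median = avg of two middle elements.
x = 3: 3 elements are < x, 4 elements are > x.
New sorted list: [-10, -3, -1, 3, 14, 16, 22, 29]
New median = 17/2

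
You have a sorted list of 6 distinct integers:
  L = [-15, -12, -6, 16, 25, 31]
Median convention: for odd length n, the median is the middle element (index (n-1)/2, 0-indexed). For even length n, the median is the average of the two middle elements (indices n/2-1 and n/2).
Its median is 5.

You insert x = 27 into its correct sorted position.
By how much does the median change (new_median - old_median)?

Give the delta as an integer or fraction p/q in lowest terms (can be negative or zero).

Old median = 5
After inserting x = 27: new sorted = [-15, -12, -6, 16, 25, 27, 31]
New median = 16
Delta = 16 - 5 = 11

Answer: 11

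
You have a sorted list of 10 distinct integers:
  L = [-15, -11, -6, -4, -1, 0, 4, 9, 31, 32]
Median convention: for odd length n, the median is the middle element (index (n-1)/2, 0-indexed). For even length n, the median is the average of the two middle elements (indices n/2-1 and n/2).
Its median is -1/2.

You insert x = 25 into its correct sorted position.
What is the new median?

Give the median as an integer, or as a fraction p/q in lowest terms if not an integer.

Answer: 0

Derivation:
Old list (sorted, length 10): [-15, -11, -6, -4, -1, 0, 4, 9, 31, 32]
Old median = -1/2
Insert x = 25
Old length even (10). Middle pair: indices 4,5 = -1,0.
New length odd (11). New median = single middle element.
x = 25: 8 elements are < x, 2 elements are > x.
New sorted list: [-15, -11, -6, -4, -1, 0, 4, 9, 25, 31, 32]
New median = 0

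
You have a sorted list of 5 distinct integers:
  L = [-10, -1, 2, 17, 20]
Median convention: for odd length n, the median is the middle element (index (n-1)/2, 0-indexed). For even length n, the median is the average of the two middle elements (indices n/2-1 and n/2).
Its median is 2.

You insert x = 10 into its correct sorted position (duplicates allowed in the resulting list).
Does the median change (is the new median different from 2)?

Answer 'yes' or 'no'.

Old median = 2
Insert x = 10
New median = 6
Changed? yes

Answer: yes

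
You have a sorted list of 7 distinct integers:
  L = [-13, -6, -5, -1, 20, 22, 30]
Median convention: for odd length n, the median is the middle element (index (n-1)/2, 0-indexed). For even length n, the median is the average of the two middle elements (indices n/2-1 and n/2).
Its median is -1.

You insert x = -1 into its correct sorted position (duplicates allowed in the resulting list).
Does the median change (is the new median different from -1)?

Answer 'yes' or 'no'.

Old median = -1
Insert x = -1
New median = -1
Changed? no

Answer: no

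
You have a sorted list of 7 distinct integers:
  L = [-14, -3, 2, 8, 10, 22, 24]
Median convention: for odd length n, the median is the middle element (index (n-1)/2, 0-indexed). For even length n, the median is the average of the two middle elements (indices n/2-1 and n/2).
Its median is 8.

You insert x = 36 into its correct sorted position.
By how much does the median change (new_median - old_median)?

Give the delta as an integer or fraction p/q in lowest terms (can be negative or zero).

Answer: 1

Derivation:
Old median = 8
After inserting x = 36: new sorted = [-14, -3, 2, 8, 10, 22, 24, 36]
New median = 9
Delta = 9 - 8 = 1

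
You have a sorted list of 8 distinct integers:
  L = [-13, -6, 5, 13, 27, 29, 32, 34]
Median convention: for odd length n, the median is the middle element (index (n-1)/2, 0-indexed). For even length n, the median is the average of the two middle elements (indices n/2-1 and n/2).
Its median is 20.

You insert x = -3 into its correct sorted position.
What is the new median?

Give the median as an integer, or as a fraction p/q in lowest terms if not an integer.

Old list (sorted, length 8): [-13, -6, 5, 13, 27, 29, 32, 34]
Old median = 20
Insert x = -3
Old length even (8). Middle pair: indices 3,4 = 13,27.
New length odd (9). New median = single middle element.
x = -3: 2 elements are < x, 6 elements are > x.
New sorted list: [-13, -6, -3, 5, 13, 27, 29, 32, 34]
New median = 13

Answer: 13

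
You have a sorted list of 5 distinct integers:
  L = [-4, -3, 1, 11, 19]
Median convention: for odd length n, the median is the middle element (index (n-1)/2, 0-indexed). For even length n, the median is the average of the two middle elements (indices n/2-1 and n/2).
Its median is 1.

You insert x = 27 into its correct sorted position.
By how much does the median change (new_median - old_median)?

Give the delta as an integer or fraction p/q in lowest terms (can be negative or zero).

Answer: 5

Derivation:
Old median = 1
After inserting x = 27: new sorted = [-4, -3, 1, 11, 19, 27]
New median = 6
Delta = 6 - 1 = 5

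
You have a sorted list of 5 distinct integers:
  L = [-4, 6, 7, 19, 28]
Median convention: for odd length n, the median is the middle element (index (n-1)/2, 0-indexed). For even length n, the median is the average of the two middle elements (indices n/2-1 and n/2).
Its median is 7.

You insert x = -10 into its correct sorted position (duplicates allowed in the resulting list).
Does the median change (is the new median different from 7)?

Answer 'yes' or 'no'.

Answer: yes

Derivation:
Old median = 7
Insert x = -10
New median = 13/2
Changed? yes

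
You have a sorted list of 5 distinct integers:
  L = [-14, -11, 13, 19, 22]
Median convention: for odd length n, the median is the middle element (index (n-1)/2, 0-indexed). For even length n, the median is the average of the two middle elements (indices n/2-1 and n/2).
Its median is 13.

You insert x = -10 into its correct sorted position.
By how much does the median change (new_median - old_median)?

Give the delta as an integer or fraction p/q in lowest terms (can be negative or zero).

Old median = 13
After inserting x = -10: new sorted = [-14, -11, -10, 13, 19, 22]
New median = 3/2
Delta = 3/2 - 13 = -23/2

Answer: -23/2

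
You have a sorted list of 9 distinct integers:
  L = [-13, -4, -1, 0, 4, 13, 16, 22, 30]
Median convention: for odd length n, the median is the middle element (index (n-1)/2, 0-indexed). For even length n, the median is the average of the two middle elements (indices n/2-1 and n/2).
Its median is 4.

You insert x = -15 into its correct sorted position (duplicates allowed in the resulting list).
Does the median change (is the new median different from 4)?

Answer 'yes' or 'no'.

Old median = 4
Insert x = -15
New median = 2
Changed? yes

Answer: yes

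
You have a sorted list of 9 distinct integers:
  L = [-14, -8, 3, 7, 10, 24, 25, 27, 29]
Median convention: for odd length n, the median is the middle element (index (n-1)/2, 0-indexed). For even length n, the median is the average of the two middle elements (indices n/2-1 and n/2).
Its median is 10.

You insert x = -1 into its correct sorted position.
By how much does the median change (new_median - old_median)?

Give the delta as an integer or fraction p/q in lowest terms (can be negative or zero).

Answer: -3/2

Derivation:
Old median = 10
After inserting x = -1: new sorted = [-14, -8, -1, 3, 7, 10, 24, 25, 27, 29]
New median = 17/2
Delta = 17/2 - 10 = -3/2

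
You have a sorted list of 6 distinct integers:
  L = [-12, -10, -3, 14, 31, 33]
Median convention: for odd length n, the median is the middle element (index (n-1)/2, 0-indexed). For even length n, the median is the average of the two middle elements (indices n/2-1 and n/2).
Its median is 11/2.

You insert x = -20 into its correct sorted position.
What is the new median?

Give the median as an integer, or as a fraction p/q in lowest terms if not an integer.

Old list (sorted, length 6): [-12, -10, -3, 14, 31, 33]
Old median = 11/2
Insert x = -20
Old length even (6). Middle pair: indices 2,3 = -3,14.
New length odd (7). New median = single middle element.
x = -20: 0 elements are < x, 6 elements are > x.
New sorted list: [-20, -12, -10, -3, 14, 31, 33]
New median = -3

Answer: -3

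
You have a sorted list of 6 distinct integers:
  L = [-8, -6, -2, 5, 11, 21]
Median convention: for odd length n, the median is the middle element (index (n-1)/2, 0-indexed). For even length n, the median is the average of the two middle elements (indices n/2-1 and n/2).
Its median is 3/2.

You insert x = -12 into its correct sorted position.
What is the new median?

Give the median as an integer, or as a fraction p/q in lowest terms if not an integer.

Old list (sorted, length 6): [-8, -6, -2, 5, 11, 21]
Old median = 3/2
Insert x = -12
Old length even (6). Middle pair: indices 2,3 = -2,5.
New length odd (7). New median = single middle element.
x = -12: 0 elements are < x, 6 elements are > x.
New sorted list: [-12, -8, -6, -2, 5, 11, 21]
New median = -2

Answer: -2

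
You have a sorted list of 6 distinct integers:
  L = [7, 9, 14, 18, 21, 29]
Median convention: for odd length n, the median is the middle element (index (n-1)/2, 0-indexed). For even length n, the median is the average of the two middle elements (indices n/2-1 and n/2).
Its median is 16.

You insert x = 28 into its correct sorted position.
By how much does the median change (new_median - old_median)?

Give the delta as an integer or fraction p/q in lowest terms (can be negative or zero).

Answer: 2

Derivation:
Old median = 16
After inserting x = 28: new sorted = [7, 9, 14, 18, 21, 28, 29]
New median = 18
Delta = 18 - 16 = 2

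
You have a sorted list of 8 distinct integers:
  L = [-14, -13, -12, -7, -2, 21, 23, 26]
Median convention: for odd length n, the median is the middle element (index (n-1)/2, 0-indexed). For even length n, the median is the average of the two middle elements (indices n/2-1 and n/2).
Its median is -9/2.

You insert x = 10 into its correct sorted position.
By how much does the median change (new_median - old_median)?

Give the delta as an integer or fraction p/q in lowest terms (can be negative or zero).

Answer: 5/2

Derivation:
Old median = -9/2
After inserting x = 10: new sorted = [-14, -13, -12, -7, -2, 10, 21, 23, 26]
New median = -2
Delta = -2 - -9/2 = 5/2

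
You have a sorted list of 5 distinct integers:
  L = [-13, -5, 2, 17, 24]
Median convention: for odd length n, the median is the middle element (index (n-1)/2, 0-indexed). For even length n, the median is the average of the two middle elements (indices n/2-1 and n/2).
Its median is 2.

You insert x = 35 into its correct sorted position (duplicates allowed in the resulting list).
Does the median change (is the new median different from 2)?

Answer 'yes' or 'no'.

Old median = 2
Insert x = 35
New median = 19/2
Changed? yes

Answer: yes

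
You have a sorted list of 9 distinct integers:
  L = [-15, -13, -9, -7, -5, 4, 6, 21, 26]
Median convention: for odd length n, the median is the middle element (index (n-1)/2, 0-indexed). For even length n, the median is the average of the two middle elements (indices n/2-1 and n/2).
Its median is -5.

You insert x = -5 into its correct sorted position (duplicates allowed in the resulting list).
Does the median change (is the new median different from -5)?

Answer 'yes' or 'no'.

Answer: no

Derivation:
Old median = -5
Insert x = -5
New median = -5
Changed? no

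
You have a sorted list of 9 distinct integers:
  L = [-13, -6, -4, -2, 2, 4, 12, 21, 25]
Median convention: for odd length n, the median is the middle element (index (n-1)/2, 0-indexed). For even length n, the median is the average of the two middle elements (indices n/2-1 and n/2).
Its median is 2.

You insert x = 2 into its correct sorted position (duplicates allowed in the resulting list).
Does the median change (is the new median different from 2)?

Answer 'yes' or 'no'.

Old median = 2
Insert x = 2
New median = 2
Changed? no

Answer: no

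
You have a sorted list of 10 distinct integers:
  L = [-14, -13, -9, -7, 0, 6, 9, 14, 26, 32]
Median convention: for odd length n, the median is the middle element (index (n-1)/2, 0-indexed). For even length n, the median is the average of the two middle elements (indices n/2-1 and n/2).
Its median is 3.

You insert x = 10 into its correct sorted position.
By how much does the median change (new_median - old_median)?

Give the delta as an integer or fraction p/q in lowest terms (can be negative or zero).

Answer: 3

Derivation:
Old median = 3
After inserting x = 10: new sorted = [-14, -13, -9, -7, 0, 6, 9, 10, 14, 26, 32]
New median = 6
Delta = 6 - 3 = 3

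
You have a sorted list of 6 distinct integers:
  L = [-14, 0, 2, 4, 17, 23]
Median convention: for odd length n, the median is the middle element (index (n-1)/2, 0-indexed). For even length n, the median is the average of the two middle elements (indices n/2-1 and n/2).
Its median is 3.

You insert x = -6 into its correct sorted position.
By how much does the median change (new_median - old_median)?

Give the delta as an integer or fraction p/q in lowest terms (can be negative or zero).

Answer: -1

Derivation:
Old median = 3
After inserting x = -6: new sorted = [-14, -6, 0, 2, 4, 17, 23]
New median = 2
Delta = 2 - 3 = -1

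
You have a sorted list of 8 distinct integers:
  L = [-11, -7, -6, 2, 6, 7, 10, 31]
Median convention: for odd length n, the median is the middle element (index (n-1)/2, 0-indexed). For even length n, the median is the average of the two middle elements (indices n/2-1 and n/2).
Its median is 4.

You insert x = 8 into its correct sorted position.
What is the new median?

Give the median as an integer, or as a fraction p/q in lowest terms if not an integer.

Answer: 6

Derivation:
Old list (sorted, length 8): [-11, -7, -6, 2, 6, 7, 10, 31]
Old median = 4
Insert x = 8
Old length even (8). Middle pair: indices 3,4 = 2,6.
New length odd (9). New median = single middle element.
x = 8: 6 elements are < x, 2 elements are > x.
New sorted list: [-11, -7, -6, 2, 6, 7, 8, 10, 31]
New median = 6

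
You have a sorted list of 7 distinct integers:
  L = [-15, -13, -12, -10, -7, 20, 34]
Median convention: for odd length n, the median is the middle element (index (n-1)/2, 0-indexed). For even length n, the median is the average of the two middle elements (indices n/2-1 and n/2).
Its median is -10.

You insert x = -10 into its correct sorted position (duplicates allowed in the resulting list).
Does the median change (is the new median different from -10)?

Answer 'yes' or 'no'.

Answer: no

Derivation:
Old median = -10
Insert x = -10
New median = -10
Changed? no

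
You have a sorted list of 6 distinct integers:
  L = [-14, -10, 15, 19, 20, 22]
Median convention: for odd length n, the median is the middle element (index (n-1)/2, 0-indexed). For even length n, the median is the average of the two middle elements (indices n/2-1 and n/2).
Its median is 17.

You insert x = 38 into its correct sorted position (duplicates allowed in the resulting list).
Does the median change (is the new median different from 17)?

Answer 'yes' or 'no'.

Old median = 17
Insert x = 38
New median = 19
Changed? yes

Answer: yes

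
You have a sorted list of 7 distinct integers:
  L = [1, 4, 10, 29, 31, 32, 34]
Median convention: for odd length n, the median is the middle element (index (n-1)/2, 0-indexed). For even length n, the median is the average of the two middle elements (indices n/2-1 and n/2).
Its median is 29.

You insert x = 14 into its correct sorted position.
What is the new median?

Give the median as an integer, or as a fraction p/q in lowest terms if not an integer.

Old list (sorted, length 7): [1, 4, 10, 29, 31, 32, 34]
Old median = 29
Insert x = 14
Old length odd (7). Middle was index 3 = 29.
New length even (8). New median = avg of two middle elements.
x = 14: 3 elements are < x, 4 elements are > x.
New sorted list: [1, 4, 10, 14, 29, 31, 32, 34]
New median = 43/2

Answer: 43/2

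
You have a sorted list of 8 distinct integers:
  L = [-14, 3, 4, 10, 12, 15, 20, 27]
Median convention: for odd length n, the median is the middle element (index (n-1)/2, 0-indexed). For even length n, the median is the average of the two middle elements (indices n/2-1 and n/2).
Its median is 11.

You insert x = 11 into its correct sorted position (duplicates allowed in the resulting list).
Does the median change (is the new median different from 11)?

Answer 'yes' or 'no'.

Old median = 11
Insert x = 11
New median = 11
Changed? no

Answer: no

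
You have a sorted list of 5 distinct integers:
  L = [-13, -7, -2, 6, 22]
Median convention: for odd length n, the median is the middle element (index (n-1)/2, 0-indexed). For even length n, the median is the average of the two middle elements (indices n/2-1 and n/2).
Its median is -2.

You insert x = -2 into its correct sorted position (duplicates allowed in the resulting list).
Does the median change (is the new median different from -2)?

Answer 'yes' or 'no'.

Answer: no

Derivation:
Old median = -2
Insert x = -2
New median = -2
Changed? no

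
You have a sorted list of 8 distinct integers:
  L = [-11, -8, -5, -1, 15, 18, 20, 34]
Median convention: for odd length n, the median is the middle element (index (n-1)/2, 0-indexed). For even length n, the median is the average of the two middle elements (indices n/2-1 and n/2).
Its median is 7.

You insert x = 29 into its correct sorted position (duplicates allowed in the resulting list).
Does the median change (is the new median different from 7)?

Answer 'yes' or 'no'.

Answer: yes

Derivation:
Old median = 7
Insert x = 29
New median = 15
Changed? yes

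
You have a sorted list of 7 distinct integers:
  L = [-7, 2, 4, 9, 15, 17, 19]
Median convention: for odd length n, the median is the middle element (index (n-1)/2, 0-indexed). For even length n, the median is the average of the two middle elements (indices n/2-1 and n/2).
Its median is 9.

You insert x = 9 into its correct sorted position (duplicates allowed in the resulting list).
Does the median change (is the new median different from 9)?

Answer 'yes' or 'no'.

Old median = 9
Insert x = 9
New median = 9
Changed? no

Answer: no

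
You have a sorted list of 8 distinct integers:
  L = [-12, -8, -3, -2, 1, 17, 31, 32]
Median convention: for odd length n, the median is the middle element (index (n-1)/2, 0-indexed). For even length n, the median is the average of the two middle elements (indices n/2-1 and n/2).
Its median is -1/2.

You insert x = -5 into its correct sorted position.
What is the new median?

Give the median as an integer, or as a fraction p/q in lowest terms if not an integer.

Old list (sorted, length 8): [-12, -8, -3, -2, 1, 17, 31, 32]
Old median = -1/2
Insert x = -5
Old length even (8). Middle pair: indices 3,4 = -2,1.
New length odd (9). New median = single middle element.
x = -5: 2 elements are < x, 6 elements are > x.
New sorted list: [-12, -8, -5, -3, -2, 1, 17, 31, 32]
New median = -2

Answer: -2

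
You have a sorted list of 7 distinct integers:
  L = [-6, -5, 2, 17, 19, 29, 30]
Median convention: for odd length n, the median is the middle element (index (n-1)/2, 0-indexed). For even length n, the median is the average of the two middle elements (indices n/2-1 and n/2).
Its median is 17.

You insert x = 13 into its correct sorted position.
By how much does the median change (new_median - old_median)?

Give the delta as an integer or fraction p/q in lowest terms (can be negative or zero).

Old median = 17
After inserting x = 13: new sorted = [-6, -5, 2, 13, 17, 19, 29, 30]
New median = 15
Delta = 15 - 17 = -2

Answer: -2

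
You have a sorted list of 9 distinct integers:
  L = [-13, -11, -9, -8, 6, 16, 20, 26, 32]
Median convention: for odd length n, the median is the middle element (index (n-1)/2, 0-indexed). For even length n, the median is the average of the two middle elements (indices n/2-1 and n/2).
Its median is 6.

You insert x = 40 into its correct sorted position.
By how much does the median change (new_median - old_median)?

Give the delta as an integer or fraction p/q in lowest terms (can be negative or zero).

Answer: 5

Derivation:
Old median = 6
After inserting x = 40: new sorted = [-13, -11, -9, -8, 6, 16, 20, 26, 32, 40]
New median = 11
Delta = 11 - 6 = 5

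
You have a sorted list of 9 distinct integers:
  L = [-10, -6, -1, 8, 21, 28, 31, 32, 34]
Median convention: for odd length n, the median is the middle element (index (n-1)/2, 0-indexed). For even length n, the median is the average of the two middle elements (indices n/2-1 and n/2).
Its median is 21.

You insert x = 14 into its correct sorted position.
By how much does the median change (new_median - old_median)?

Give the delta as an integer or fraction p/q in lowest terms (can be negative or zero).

Old median = 21
After inserting x = 14: new sorted = [-10, -6, -1, 8, 14, 21, 28, 31, 32, 34]
New median = 35/2
Delta = 35/2 - 21 = -7/2

Answer: -7/2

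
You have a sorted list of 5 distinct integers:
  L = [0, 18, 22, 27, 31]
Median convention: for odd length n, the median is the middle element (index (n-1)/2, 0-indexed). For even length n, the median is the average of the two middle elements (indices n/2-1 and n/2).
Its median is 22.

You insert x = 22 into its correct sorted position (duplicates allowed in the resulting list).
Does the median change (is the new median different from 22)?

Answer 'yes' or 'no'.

Answer: no

Derivation:
Old median = 22
Insert x = 22
New median = 22
Changed? no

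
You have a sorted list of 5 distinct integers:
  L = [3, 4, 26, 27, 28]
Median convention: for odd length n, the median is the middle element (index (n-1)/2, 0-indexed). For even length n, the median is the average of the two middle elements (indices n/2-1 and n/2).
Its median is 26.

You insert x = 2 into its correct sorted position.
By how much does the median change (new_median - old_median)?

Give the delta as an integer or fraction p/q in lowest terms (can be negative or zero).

Old median = 26
After inserting x = 2: new sorted = [2, 3, 4, 26, 27, 28]
New median = 15
Delta = 15 - 26 = -11

Answer: -11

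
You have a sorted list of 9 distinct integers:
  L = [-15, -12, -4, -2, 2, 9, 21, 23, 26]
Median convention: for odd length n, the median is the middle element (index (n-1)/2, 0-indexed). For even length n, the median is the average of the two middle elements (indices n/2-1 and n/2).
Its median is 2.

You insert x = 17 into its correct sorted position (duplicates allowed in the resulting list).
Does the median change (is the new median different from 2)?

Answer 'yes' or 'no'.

Old median = 2
Insert x = 17
New median = 11/2
Changed? yes

Answer: yes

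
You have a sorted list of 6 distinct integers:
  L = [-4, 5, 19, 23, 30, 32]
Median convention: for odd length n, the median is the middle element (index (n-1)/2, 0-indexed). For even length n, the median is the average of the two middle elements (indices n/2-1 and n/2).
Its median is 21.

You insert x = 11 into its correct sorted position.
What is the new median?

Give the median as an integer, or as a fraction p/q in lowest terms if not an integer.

Old list (sorted, length 6): [-4, 5, 19, 23, 30, 32]
Old median = 21
Insert x = 11
Old length even (6). Middle pair: indices 2,3 = 19,23.
New length odd (7). New median = single middle element.
x = 11: 2 elements are < x, 4 elements are > x.
New sorted list: [-4, 5, 11, 19, 23, 30, 32]
New median = 19

Answer: 19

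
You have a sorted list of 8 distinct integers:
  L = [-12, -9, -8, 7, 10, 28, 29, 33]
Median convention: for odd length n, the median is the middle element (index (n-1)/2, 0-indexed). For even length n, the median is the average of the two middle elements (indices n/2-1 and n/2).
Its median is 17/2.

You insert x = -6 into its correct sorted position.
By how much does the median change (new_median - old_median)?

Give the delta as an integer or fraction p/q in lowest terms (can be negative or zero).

Answer: -3/2

Derivation:
Old median = 17/2
After inserting x = -6: new sorted = [-12, -9, -8, -6, 7, 10, 28, 29, 33]
New median = 7
Delta = 7 - 17/2 = -3/2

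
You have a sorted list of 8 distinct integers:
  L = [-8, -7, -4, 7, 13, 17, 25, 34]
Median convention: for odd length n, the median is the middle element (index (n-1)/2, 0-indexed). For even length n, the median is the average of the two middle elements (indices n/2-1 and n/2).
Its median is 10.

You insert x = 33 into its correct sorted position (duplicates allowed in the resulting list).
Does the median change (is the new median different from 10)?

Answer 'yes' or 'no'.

Old median = 10
Insert x = 33
New median = 13
Changed? yes

Answer: yes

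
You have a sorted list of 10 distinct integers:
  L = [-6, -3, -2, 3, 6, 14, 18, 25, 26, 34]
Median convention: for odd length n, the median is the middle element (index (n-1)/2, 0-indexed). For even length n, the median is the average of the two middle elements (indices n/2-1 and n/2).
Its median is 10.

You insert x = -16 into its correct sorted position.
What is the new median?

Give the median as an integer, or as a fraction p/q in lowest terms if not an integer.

Old list (sorted, length 10): [-6, -3, -2, 3, 6, 14, 18, 25, 26, 34]
Old median = 10
Insert x = -16
Old length even (10). Middle pair: indices 4,5 = 6,14.
New length odd (11). New median = single middle element.
x = -16: 0 elements are < x, 10 elements are > x.
New sorted list: [-16, -6, -3, -2, 3, 6, 14, 18, 25, 26, 34]
New median = 6

Answer: 6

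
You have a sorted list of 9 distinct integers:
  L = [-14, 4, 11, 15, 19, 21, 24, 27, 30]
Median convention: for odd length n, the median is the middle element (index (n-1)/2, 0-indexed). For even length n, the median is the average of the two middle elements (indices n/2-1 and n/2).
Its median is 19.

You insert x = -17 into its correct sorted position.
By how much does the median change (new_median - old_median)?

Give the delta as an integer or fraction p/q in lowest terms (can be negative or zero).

Answer: -2

Derivation:
Old median = 19
After inserting x = -17: new sorted = [-17, -14, 4, 11, 15, 19, 21, 24, 27, 30]
New median = 17
Delta = 17 - 19 = -2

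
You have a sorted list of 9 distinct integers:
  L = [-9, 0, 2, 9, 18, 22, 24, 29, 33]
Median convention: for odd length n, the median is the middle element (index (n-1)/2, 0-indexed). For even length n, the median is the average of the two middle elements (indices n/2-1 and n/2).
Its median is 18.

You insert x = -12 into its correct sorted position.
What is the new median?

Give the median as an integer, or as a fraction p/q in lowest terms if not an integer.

Answer: 27/2

Derivation:
Old list (sorted, length 9): [-9, 0, 2, 9, 18, 22, 24, 29, 33]
Old median = 18
Insert x = -12
Old length odd (9). Middle was index 4 = 18.
New length even (10). New median = avg of two middle elements.
x = -12: 0 elements are < x, 9 elements are > x.
New sorted list: [-12, -9, 0, 2, 9, 18, 22, 24, 29, 33]
New median = 27/2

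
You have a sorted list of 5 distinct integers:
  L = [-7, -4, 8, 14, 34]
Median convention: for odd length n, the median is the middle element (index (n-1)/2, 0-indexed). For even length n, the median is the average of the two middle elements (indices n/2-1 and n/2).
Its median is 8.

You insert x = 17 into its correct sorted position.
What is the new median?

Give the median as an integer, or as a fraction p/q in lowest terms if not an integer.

Old list (sorted, length 5): [-7, -4, 8, 14, 34]
Old median = 8
Insert x = 17
Old length odd (5). Middle was index 2 = 8.
New length even (6). New median = avg of two middle elements.
x = 17: 4 elements are < x, 1 elements are > x.
New sorted list: [-7, -4, 8, 14, 17, 34]
New median = 11

Answer: 11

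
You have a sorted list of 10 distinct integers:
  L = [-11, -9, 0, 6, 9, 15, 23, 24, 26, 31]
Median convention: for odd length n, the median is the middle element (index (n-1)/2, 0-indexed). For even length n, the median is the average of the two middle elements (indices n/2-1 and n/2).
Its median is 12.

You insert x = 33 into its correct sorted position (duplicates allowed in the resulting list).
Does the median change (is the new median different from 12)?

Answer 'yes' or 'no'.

Old median = 12
Insert x = 33
New median = 15
Changed? yes

Answer: yes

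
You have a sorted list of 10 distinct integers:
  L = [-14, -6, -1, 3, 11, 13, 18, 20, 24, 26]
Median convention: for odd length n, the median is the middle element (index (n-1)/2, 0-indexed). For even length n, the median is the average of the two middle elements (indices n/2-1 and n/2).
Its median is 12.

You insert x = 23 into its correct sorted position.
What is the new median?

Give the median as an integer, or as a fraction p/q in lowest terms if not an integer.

Old list (sorted, length 10): [-14, -6, -1, 3, 11, 13, 18, 20, 24, 26]
Old median = 12
Insert x = 23
Old length even (10). Middle pair: indices 4,5 = 11,13.
New length odd (11). New median = single middle element.
x = 23: 8 elements are < x, 2 elements are > x.
New sorted list: [-14, -6, -1, 3, 11, 13, 18, 20, 23, 24, 26]
New median = 13

Answer: 13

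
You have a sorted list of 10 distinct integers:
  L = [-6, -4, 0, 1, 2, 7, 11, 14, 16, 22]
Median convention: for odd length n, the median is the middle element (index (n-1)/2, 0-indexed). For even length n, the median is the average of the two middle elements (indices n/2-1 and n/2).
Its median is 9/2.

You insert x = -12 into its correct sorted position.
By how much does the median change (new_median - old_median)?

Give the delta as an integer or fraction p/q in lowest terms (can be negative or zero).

Old median = 9/2
After inserting x = -12: new sorted = [-12, -6, -4, 0, 1, 2, 7, 11, 14, 16, 22]
New median = 2
Delta = 2 - 9/2 = -5/2

Answer: -5/2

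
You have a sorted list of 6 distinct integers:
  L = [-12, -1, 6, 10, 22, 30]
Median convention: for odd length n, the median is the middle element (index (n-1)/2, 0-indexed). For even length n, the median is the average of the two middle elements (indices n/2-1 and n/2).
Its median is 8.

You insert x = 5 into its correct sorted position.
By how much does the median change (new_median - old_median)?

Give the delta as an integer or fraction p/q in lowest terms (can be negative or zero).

Old median = 8
After inserting x = 5: new sorted = [-12, -1, 5, 6, 10, 22, 30]
New median = 6
Delta = 6 - 8 = -2

Answer: -2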